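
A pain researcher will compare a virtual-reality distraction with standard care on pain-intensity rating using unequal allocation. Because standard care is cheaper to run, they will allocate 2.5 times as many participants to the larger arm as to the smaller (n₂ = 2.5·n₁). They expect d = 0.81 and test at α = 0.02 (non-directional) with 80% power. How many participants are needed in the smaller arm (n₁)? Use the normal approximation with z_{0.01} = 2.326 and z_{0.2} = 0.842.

With allocation ratio k = n₂/n₁ = 2.5, Var(x̄₁−x̄₂) = σ²(1/n₁ + 1/(k·n₁)) = σ²·(k+1)/(k·n₁).
So n₁ = (1 + 1/k)·((z_{α/2} + z_β)/d)² = 1.400 × (3.168/0.81)².
n₁ = 1.400 × 15.30 = 21.4.
Round up: n₁ = 22, giving n₂ = 2.5 × 22 = 55.

n₁ = 22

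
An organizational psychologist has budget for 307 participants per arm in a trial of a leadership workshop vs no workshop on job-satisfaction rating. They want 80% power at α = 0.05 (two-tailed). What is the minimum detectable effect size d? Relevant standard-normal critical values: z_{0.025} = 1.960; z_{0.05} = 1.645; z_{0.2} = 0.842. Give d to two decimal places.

For two independent groups of n = 307 each: d_min = (z_{α/2} + z_β)·√(2/n).
z-sum = 1.960 + 0.842 = 2.802.
d_min = 2.802 × √(2/307) = 2.802 × 0.0807 = 0.226.

d_min ≈ 0.23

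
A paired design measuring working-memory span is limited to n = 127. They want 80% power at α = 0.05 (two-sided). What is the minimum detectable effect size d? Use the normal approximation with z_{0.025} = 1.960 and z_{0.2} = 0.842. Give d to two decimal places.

d_min ≈ 0.25

For a single sample (or paired design) of n = 127: d_min = (z_{α/2} + z_β)/√n.
z-sum = 1.960 + 0.842 = 2.802.
d_min = 2.802 / √127 = 2.802 / 11.269 = 0.249.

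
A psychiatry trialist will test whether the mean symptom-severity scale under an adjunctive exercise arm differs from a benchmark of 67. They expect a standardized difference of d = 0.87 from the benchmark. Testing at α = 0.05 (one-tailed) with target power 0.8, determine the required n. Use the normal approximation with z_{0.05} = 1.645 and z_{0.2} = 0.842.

n = 9

For a one-sample test: n = ((z_{α} + z_β) / d)².
z_{α} + z_β = 1.645 + 0.842 = 2.487.
n = (2.487 / 0.87)² = 2.859² = 8.17.
Round up.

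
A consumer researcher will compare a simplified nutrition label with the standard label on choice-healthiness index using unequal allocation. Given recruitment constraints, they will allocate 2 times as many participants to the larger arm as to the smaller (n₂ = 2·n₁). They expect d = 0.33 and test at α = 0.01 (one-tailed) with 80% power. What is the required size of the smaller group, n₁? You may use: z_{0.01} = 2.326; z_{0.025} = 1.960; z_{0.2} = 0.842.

n₁ = 139

With allocation ratio k = n₂/n₁ = 2, Var(x̄₁−x̄₂) = σ²(1/n₁ + 1/(k·n₁)) = σ²·(k+1)/(k·n₁).
So n₁ = (1 + 1/k)·((z_{α} + z_β)/d)² = 1.500 × (3.168/0.33)².
n₁ = 1.500 × 92.16 = 138.2.
Round up: n₁ = 139, giving n₂ = 2 × 139 = 278.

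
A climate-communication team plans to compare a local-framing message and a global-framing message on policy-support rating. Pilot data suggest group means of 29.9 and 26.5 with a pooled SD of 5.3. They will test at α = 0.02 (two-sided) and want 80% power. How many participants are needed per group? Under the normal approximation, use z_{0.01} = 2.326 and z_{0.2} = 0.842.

n = 49 per group

Cohen's d = |M₁ − M₂| / SD_pooled = |29.9 − 26.5| / 5.3 = 3.4 / 5.3 = 0.642.
For two independent groups with equal n: n = 2·((z_{α/2} + z_β) / d)².
z_{α/2} + z_β = 2.326 + 0.842 = 3.168.
n = 2 × (3.168 / 0.642)² = 2 × 4.935² = 2 × 24.35 = 48.7.
Round up to the next whole participant.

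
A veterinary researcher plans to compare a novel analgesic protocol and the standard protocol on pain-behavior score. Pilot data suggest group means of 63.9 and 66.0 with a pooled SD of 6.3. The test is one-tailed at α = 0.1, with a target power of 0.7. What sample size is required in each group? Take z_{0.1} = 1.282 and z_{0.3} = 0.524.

Cohen's d = |M₁ − M₂| / SD_pooled = |63.9 − 66.0| / 6.3 = 2.1 / 6.3 = 0.333.
For two independent groups with equal n: n = 2·((z_{α} + z_β) / d)².
z_{α} + z_β = 1.282 + 0.524 = 1.806.
n = 2 × (1.806 / 0.333)² = 2 × 5.423² = 2 × 29.41 = 58.8.
Round up to the next whole participant.

n = 59 per group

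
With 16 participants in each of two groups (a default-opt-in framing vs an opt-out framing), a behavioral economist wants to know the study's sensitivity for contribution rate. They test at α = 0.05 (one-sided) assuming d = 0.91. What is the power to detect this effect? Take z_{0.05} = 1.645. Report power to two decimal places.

For two equal groups, power = Φ(d·√(n/2) − z_{α}).
d·√(n/2) = 0.91 × √(16/2) = 0.91 × 2.828 = 2.574.
z_β = 2.574 − 1.645 = 0.929.
Power = Φ(0.929) = 0.824.

power ≈ 0.82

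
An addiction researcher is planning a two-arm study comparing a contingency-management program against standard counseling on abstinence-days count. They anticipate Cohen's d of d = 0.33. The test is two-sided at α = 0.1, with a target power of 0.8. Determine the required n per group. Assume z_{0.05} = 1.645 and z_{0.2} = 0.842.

n = 114 per group

For two independent groups with equal n: n = 2·((z_{α/2} + z_β) / d)².
z_{α/2} + z_β = 1.645 + 0.842 = 2.487.
n = 2 × (2.487 / 0.33)² = 2 × 7.536² = 2 × 56.80 = 113.6.
Round up to the next whole participant.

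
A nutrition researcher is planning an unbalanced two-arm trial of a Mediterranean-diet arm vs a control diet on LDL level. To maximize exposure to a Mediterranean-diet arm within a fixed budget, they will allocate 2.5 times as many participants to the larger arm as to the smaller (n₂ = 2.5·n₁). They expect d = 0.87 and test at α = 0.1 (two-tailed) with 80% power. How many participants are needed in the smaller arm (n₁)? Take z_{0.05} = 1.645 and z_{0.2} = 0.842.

With allocation ratio k = n₂/n₁ = 2.5, Var(x̄₁−x̄₂) = σ²(1/n₁ + 1/(k·n₁)) = σ²·(k+1)/(k·n₁).
So n₁ = (1 + 1/k)·((z_{α/2} + z_β)/d)² = 1.400 × (2.487/0.87)².
n₁ = 1.400 × 8.17 = 11.4.
Round up: n₁ = 12, giving n₂ = 2.5 × 12 = 30.

n₁ = 12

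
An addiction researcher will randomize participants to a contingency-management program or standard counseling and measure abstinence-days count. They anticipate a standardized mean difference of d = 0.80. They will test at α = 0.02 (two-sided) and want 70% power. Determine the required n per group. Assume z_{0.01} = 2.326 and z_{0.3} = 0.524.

For two independent groups with equal n: n = 2·((z_{α/2} + z_β) / d)².
z_{α/2} + z_β = 2.326 + 0.524 = 2.850.
n = 2 × (2.850 / 0.80)² = 2 × 3.562² = 2 × 12.69 = 25.4.
Round up to the next whole participant.

n = 26 per group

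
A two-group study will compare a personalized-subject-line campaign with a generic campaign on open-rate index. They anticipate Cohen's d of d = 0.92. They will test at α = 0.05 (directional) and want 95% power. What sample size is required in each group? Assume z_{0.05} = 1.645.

n = 26 per group

For two independent groups with equal n: n = 2·((z_{α} + z_β) / d)².
z_{α} + z_β = 1.645 + 1.645 = 3.290.
n = 2 × (3.290 / 0.92)² = 2 × 3.576² = 2 × 12.79 = 25.6.
Round up to the next whole participant.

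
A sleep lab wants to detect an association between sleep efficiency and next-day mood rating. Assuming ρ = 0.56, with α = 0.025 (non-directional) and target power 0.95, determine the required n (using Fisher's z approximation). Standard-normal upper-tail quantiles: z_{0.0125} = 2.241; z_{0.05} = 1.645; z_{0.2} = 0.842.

n = 41

Fisher's z: C = ½·ln((1+r)/(1−r)) = ½·ln(3.5455) = 0.6328.
n = ((z_{α/2} + z_β)/C)² + 3.
(2.241 + 1.645) / 0.6328 = 3.886 / 0.6328 = 6.141.
n = 6.141² + 3 = 37.71 + 3 = 40.7.
Round up.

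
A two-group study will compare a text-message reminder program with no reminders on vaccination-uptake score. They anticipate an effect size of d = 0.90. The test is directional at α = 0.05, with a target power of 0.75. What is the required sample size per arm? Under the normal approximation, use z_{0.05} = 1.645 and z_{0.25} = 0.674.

For two independent groups with equal n: n = 2·((z_{α} + z_β) / d)².
z_{α} + z_β = 1.645 + 0.674 = 2.319.
n = 2 × (2.319 / 0.90)² = 2 × 2.577² = 2 × 6.64 = 13.3.
Round up to the next whole participant.

n = 14 per group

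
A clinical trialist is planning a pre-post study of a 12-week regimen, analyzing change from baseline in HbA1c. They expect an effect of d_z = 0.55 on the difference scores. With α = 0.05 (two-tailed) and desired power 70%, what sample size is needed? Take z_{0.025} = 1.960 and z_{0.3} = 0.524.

n = 21 pairs

For a paired (one-sample on differences) test: n = ((z_{α/2} + z_β) / d)².
z_{α/2} + z_β = 1.960 + 0.524 = 2.484.
n = (2.484 / 0.55)² = 4.516² = 20.40.
Round up.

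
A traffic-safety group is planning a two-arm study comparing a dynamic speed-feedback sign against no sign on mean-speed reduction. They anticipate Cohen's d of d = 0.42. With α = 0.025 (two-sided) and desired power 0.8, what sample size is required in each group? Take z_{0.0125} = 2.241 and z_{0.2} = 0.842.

For two independent groups with equal n: n = 2·((z_{α/2} + z_β) / d)².
z_{α/2} + z_β = 2.241 + 0.842 = 3.083.
n = 2 × (3.083 / 0.42)² = 2 × 7.340² = 2 × 53.88 = 107.8.
Round up to the next whole participant.

n = 108 per group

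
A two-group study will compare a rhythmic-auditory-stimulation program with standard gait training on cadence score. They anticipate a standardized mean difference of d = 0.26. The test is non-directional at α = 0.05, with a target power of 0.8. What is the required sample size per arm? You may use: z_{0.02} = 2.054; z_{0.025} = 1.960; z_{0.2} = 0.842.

n = 233 per group

For two independent groups with equal n: n = 2·((z_{α/2} + z_β) / d)².
z_{α/2} + z_β = 1.960 + 0.842 = 2.802.
n = 2 × (2.802 / 0.26)² = 2 × 10.777² = 2 × 116.14 = 232.3.
Round up to the next whole participant.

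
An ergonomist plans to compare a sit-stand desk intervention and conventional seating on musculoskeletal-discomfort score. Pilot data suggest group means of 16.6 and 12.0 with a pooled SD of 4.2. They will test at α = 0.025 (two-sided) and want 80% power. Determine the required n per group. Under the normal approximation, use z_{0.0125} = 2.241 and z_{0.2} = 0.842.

Cohen's d = |M₁ − M₂| / SD_pooled = |16.6 − 12.0| / 4.2 = 4.6 / 4.2 = 1.095.
For two independent groups with equal n: n = 2·((z_{α/2} + z_β) / d)².
z_{α/2} + z_β = 2.241 + 0.842 = 3.083.
n = 2 × (3.083 / 1.095)² = 2 × 2.816² = 2 × 7.93 = 15.9.
Round up to the next whole participant.

n = 16 per group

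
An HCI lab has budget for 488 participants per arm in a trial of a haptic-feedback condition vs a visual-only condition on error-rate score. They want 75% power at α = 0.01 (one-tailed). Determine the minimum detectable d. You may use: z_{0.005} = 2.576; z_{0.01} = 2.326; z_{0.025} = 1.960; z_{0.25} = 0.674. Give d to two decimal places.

d_min ≈ 0.19

For two independent groups of n = 488 each: d_min = (z_{α} + z_β)·√(2/n).
z-sum = 2.326 + 0.674 = 3.000.
d_min = 3.000 × √(2/488) = 3.000 × 0.0640 = 0.192.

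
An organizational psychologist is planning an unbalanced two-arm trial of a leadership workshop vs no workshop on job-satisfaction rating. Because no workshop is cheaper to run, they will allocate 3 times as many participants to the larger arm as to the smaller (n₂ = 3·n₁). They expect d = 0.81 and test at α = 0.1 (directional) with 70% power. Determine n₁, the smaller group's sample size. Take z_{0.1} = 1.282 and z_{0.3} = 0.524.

n₁ = 7

With allocation ratio k = n₂/n₁ = 3, Var(x̄₁−x̄₂) = σ²(1/n₁ + 1/(k·n₁)) = σ²·(k+1)/(k·n₁).
So n₁ = (1 + 1/k)·((z_{α} + z_β)/d)² = 1.333 × (1.806/0.81)².
n₁ = 1.333 × 4.97 = 6.6.
Round up: n₁ = 7, giving n₂ = 3 × 7 = 21.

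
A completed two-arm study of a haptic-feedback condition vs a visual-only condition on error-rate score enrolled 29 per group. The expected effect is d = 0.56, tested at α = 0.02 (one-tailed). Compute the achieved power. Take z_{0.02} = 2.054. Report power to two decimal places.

power ≈ 0.53

For two equal groups, power = Φ(d·√(n/2) − z_{α}).
d·√(n/2) = 0.56 × √(29/2) = 0.56 × 3.808 = 2.132.
z_β = 2.132 − 2.054 = 0.078.
Power = Φ(0.078) = 0.531.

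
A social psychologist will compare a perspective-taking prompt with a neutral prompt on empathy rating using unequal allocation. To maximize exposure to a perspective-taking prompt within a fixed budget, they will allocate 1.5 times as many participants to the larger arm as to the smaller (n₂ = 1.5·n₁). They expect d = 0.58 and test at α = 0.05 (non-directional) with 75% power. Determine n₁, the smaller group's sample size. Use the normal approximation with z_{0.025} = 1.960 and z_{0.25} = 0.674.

n₁ = 35

With allocation ratio k = n₂/n₁ = 1.5, Var(x̄₁−x̄₂) = σ²(1/n₁ + 1/(k·n₁)) = σ²·(k+1)/(k·n₁).
So n₁ = (1 + 1/k)·((z_{α/2} + z_β)/d)² = 1.667 × (2.634/0.58)².
n₁ = 1.667 × 20.62 = 34.4.
Round up: n₁ = 35, giving n₂ = ⌈1.5 × 35⌉ = ⌈52.5⌉ = 53.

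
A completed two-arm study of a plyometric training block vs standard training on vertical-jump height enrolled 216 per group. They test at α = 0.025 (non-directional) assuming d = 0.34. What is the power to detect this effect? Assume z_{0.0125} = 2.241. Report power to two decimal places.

power ≈ 0.90

For two equal groups, power = Φ(d·√(n/2) − z_{α/2}).
d·√(n/2) = 0.34 × √(216/2) = 0.34 × 10.392 = 3.533.
z_β = 3.533 − 2.241 = 1.292.
Power = Φ(1.292) = 0.902.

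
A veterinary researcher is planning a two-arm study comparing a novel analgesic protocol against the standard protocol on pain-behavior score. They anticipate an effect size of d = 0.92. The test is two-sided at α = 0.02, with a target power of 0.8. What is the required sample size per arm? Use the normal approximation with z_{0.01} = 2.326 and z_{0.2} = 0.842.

For two independent groups with equal n: n = 2·((z_{α/2} + z_β) / d)².
z_{α/2} + z_β = 2.326 + 0.842 = 3.168.
n = 2 × (3.168 / 0.92)² = 2 × 3.443² = 2 × 11.86 = 23.7.
Round up to the next whole participant.

n = 24 per group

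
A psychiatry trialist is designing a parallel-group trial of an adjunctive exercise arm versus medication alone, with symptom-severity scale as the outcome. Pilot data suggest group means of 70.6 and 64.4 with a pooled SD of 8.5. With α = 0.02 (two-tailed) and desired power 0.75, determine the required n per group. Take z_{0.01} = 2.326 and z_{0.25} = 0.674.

n = 34 per group

Cohen's d = |M₁ − M₂| / SD_pooled = |70.6 − 64.4| / 8.5 = 6.2 / 8.5 = 0.729.
For two independent groups with equal n: n = 2·((z_{α/2} + z_β) / d)².
z_{α/2} + z_β = 2.326 + 0.674 = 3.000.
n = 2 × (3.000 / 0.729)² = 2 × 4.115² = 2 × 16.94 = 33.9.
Round up to the next whole participant.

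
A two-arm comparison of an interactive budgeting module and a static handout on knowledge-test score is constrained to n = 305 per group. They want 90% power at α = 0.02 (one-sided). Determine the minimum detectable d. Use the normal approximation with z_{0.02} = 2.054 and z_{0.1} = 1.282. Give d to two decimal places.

d_min ≈ 0.27

For two independent groups of n = 305 each: d_min = (z_{α} + z_β)·√(2/n).
z-sum = 2.054 + 1.282 = 3.336.
d_min = 3.336 × √(2/305) = 3.336 × 0.0810 = 0.270.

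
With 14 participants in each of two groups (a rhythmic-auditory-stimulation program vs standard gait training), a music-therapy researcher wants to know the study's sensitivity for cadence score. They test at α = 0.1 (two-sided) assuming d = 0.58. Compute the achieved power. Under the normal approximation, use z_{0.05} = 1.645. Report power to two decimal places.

power ≈ 0.46

For two equal groups, power = Φ(d·√(n/2) − z_{α/2}).
d·√(n/2) = 0.58 × √(14/2) = 0.58 × 2.646 = 1.535.
z_β = 1.535 − 1.645 = -0.110.
Power = Φ(-0.110) = 0.456.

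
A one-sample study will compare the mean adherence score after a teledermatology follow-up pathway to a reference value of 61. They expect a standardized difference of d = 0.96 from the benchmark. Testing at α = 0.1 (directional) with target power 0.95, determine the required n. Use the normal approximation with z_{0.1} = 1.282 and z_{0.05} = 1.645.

For a one-sample test: n = ((z_{α} + z_β) / d)².
z_{α} + z_β = 1.282 + 1.645 = 2.927.
n = (2.927 / 0.96)² = 3.049² = 9.30.
Round up.

n = 10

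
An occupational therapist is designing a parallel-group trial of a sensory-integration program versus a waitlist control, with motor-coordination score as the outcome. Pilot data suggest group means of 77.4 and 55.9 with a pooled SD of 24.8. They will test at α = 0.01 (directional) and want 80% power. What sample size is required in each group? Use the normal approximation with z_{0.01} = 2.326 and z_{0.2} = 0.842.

Cohen's d = |M₁ − M₂| / SD_pooled = |77.4 − 55.9| / 24.8 = 21.5 / 24.8 = 0.867.
For two independent groups with equal n: n = 2·((z_{α} + z_β) / d)².
z_{α} + z_β = 2.326 + 0.842 = 3.168.
n = 2 × (3.168 / 0.867)² = 2 × 3.654² = 2 × 13.35 = 26.7.
Round up to the next whole participant.

n = 27 per group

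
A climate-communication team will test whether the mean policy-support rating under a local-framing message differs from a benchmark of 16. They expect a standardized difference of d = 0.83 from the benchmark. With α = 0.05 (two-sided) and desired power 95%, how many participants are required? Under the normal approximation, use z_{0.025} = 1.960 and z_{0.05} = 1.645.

n = 19

For a one-sample test: n = ((z_{α/2} + z_β) / d)².
z_{α/2} + z_β = 1.960 + 1.645 = 3.605.
n = (3.605 / 0.83)² = 4.343² = 18.86.
Round up.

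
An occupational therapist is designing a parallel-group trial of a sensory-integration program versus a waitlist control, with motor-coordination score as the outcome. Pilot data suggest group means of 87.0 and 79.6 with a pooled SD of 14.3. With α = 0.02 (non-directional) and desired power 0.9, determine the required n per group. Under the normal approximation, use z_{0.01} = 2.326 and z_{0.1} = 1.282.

Cohen's d = |M₁ − M₂| / SD_pooled = |87.0 − 79.6| / 14.3 = 7.4 / 14.3 = 0.517.
For two independent groups with equal n: n = 2·((z_{α/2} + z_β) / d)².
z_{α/2} + z_β = 2.326 + 1.282 = 3.608.
n = 2 × (3.608 / 0.517)² = 2 × 6.979² = 2 × 48.70 = 97.4.
Round up to the next whole participant.

n = 98 per group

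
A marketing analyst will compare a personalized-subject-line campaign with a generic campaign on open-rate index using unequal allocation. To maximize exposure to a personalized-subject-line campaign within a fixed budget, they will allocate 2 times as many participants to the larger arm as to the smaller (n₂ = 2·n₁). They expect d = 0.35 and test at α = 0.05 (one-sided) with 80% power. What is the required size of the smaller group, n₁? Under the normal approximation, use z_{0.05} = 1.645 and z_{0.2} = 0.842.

n₁ = 76

With allocation ratio k = n₂/n₁ = 2, Var(x̄₁−x̄₂) = σ²(1/n₁ + 1/(k·n₁)) = σ²·(k+1)/(k·n₁).
So n₁ = (1 + 1/k)·((z_{α} + z_β)/d)² = 1.500 × (2.487/0.35)².
n₁ = 1.500 × 50.49 = 75.7.
Round up: n₁ = 76, giving n₂ = 2 × 76 = 152.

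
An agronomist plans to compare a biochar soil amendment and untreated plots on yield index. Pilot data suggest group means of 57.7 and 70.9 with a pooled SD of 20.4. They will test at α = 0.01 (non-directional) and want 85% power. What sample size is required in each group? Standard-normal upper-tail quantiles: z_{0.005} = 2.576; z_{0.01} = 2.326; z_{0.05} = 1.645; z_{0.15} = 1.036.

Cohen's d = |M₁ − M₂| / SD_pooled = |57.7 − 70.9| / 20.4 = 13.2 / 20.4 = 0.647.
For two independent groups with equal n: n = 2·((z_{α/2} + z_β) / d)².
z_{α/2} + z_β = 2.576 + 1.036 = 3.612.
n = 2 × (3.612 / 0.647)² = 2 × 5.583² = 2 × 31.17 = 62.3.
Round up to the next whole participant.

n = 63 per group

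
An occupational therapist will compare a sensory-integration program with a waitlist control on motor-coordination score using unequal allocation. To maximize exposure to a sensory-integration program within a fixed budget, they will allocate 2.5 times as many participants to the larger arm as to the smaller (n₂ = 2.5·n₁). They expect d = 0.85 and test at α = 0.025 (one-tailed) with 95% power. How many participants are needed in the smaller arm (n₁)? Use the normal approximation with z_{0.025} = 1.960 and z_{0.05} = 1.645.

With allocation ratio k = n₂/n₁ = 2.5, Var(x̄₁−x̄₂) = σ²(1/n₁ + 1/(k·n₁)) = σ²·(k+1)/(k·n₁).
So n₁ = (1 + 1/k)·((z_{α} + z_β)/d)² = 1.400 × (3.605/0.85)².
n₁ = 1.400 × 17.99 = 25.2.
Round up: n₁ = 26, giving n₂ = 2.5 × 26 = 65.

n₁ = 26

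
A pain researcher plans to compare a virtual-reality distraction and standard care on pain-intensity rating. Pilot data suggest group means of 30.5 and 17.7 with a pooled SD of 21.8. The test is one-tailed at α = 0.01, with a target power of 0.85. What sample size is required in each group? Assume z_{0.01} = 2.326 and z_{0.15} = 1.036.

n = 66 per group

Cohen's d = |M₁ − M₂| / SD_pooled = |30.5 − 17.7| / 21.8 = 12.8 / 21.8 = 0.587.
For two independent groups with equal n: n = 2·((z_{α} + z_β) / d)².
z_{α} + z_β = 2.326 + 1.036 = 3.362.
n = 2 × (3.362 / 0.587)² = 2 × 5.727² = 2 × 32.80 = 65.6.
Round up to the next whole participant.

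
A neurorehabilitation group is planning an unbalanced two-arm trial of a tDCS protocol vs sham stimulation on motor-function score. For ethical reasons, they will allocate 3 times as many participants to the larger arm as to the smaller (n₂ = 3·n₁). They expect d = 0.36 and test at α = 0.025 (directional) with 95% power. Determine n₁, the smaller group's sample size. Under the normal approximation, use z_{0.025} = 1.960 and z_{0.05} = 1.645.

n₁ = 134

With allocation ratio k = n₂/n₁ = 3, Var(x̄₁−x̄₂) = σ²(1/n₁ + 1/(k·n₁)) = σ²·(k+1)/(k·n₁).
So n₁ = (1 + 1/k)·((z_{α} + z_β)/d)² = 1.333 × (3.605/0.36)².
n₁ = 1.333 × 100.28 = 133.7.
Round up: n₁ = 134, giving n₂ = 3 × 134 = 402.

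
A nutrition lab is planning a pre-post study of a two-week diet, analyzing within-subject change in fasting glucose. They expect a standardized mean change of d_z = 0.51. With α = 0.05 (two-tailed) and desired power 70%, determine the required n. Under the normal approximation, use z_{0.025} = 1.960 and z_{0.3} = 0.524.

For a paired (one-sample on differences) test: n = ((z_{α/2} + z_β) / d)².
z_{α/2} + z_β = 1.960 + 0.524 = 2.484.
n = (2.484 / 0.51)² = 4.871² = 23.72.
Round up.

n = 24 pairs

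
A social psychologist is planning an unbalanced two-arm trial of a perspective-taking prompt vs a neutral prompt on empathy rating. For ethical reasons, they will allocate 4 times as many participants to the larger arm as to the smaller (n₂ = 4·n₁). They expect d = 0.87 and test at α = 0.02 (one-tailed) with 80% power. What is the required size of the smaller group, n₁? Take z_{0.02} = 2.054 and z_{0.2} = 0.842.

n₁ = 14

With allocation ratio k = n₂/n₁ = 4, Var(x̄₁−x̄₂) = σ²(1/n₁ + 1/(k·n₁)) = σ²·(k+1)/(k·n₁).
So n₁ = (1 + 1/k)·((z_{α} + z_β)/d)² = 1.250 × (2.896/0.87)².
n₁ = 1.250 × 11.08 = 13.9.
Round up: n₁ = 14, giving n₂ = 4 × 14 = 56.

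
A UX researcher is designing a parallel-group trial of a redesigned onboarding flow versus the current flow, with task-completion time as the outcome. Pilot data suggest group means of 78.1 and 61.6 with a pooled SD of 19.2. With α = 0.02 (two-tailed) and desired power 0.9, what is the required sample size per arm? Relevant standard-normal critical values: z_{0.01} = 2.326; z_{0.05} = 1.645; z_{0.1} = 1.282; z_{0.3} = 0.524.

n = 36 per group

Cohen's d = |M₁ − M₂| / SD_pooled = |78.1 − 61.6| / 19.2 = 16.5 / 19.2 = 0.859.
For two independent groups with equal n: n = 2·((z_{α/2} + z_β) / d)².
z_{α/2} + z_β = 2.326 + 1.282 = 3.608.
n = 2 × (3.608 / 0.859)² = 2 × 4.200² = 2 × 17.64 = 35.3.
Round up to the next whole participant.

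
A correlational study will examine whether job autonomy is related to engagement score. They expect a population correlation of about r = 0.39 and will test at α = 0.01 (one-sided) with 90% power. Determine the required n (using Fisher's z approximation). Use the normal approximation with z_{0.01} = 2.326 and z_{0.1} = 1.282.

Fisher's z: C = ½·ln((1+r)/(1−r)) = ½·ln(2.2787) = 0.4118.
n = ((z_{α} + z_β)/C)² + 3.
(2.326 + 1.282) / 0.4118 = 3.608 / 0.4118 = 8.762.
n = 8.762² + 3 = 76.76 + 3 = 79.8.
Round up.

n = 80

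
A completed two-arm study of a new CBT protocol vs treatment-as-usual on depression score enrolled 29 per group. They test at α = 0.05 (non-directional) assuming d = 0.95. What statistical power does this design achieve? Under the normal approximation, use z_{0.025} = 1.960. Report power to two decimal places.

power ≈ 0.95

For two equal groups, power = Φ(d·√(n/2) − z_{α/2}).
d·√(n/2) = 0.95 × √(29/2) = 0.95 × 3.808 = 3.617.
z_β = 3.617 − 1.960 = 1.657.
Power = Φ(1.657) = 0.951.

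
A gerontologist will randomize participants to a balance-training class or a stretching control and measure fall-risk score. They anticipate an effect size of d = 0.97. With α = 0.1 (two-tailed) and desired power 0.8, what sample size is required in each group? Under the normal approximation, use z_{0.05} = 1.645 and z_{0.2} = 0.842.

For two independent groups with equal n: n = 2·((z_{α/2} + z_β) / d)².
z_{α/2} + z_β = 1.645 + 0.842 = 2.487.
n = 2 × (2.487 / 0.97)² = 2 × 2.564² = 2 × 6.57 = 13.1.
Round up to the next whole participant.

n = 14 per group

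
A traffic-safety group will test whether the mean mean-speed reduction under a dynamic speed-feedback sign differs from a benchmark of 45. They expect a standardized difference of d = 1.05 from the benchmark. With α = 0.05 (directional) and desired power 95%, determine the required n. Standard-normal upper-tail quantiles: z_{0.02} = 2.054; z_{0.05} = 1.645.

For a one-sample test: n = ((z_{α} + z_β) / d)².
z_{α} + z_β = 1.645 + 1.645 = 3.290.
n = (3.290 / 1.05)² = 3.133² = 9.82.
Round up.

n = 10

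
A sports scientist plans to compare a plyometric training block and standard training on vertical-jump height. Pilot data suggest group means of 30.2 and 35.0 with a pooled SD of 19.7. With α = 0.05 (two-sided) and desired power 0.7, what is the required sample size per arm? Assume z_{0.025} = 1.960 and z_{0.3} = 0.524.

Cohen's d = |M₁ − M₂| / SD_pooled = |30.2 − 35.0| / 19.7 = 4.8 / 19.7 = 0.244.
For two independent groups with equal n: n = 2·((z_{α/2} + z_β) / d)².
z_{α/2} + z_β = 1.960 + 0.524 = 2.484.
n = 2 × (2.484 / 0.244)² = 2 × 10.180² = 2 × 103.64 = 207.3.
Round up to the next whole participant.

n = 208 per group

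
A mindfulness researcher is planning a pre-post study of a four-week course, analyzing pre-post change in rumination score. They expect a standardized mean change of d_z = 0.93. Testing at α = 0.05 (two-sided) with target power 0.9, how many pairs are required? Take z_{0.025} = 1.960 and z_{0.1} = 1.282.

For a paired (one-sample on differences) test: n = ((z_{α/2} + z_β) / d)².
z_{α/2} + z_β = 1.960 + 1.282 = 3.242.
n = (3.242 / 0.93)² = 3.486² = 12.15.
Round up.

n = 13 pairs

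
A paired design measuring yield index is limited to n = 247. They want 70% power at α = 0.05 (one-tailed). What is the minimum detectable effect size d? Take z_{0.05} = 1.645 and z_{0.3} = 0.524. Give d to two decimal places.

For a single sample (or paired design) of n = 247: d_min = (z_{α} + z_β)/√n.
z-sum = 1.645 + 0.524 = 2.169.
d_min = 2.169 / √247 = 2.169 / 15.716 = 0.138.

d_min ≈ 0.14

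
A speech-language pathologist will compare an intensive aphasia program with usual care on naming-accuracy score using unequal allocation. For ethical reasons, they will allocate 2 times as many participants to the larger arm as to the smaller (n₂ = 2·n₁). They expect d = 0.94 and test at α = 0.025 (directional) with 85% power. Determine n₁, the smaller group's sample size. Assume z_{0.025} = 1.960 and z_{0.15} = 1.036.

With allocation ratio k = n₂/n₁ = 2, Var(x̄₁−x̄₂) = σ²(1/n₁ + 1/(k·n₁)) = σ²·(k+1)/(k·n₁).
So n₁ = (1 + 1/k)·((z_{α} + z_β)/d)² = 1.500 × (2.996/0.94)².
n₁ = 1.500 × 10.16 = 15.2.
Round up: n₁ = 16, giving n₂ = 2 × 16 = 32.

n₁ = 16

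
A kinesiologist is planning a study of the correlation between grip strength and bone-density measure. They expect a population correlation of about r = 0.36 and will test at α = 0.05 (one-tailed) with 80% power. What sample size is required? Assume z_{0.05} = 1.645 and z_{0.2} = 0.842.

Fisher's z: C = ½·ln((1+r)/(1−r)) = ½·ln(2.1250) = 0.3769.
n = ((z_{α} + z_β)/C)² + 3.
(1.645 + 0.842) / 0.3769 = 2.487 / 0.3769 = 6.599.
n = 6.599² + 3 = 43.54 + 3 = 46.5.
Round up.

n = 47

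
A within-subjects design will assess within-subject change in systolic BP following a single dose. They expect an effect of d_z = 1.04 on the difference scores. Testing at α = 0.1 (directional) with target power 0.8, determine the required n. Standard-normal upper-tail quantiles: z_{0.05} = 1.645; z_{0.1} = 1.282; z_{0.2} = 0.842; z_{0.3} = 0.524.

n = 5 pairs

For a paired (one-sample on differences) test: n = ((z_{α} + z_β) / d)².
z_{α} + z_β = 1.282 + 0.842 = 2.124.
n = (2.124 / 1.04)² = 2.042² = 4.17.
Round up.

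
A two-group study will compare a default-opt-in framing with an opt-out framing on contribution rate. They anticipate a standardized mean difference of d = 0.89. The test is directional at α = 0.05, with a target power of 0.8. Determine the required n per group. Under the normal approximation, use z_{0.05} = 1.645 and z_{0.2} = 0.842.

For two independent groups with equal n: n = 2·((z_{α} + z_β) / d)².
z_{α} + z_β = 1.645 + 0.842 = 2.487.
n = 2 × (2.487 / 0.89)² = 2 × 2.794² = 2 × 7.81 = 15.6.
Round up to the next whole participant.

n = 16 per group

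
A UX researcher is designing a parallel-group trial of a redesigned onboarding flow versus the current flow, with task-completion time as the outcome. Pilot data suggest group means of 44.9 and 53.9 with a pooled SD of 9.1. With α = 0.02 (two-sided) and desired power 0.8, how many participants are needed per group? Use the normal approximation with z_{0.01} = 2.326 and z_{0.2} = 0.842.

n = 21 per group

Cohen's d = |M₁ − M₂| / SD_pooled = |44.9 − 53.9| / 9.1 = 9.0 / 9.1 = 0.989.
For two independent groups with equal n: n = 2·((z_{α/2} + z_β) / d)².
z_{α/2} + z_β = 2.326 + 0.842 = 3.168.
n = 2 × (3.168 / 0.989)² = 2 × 3.203² = 2 × 10.26 = 20.5.
Round up to the next whole participant.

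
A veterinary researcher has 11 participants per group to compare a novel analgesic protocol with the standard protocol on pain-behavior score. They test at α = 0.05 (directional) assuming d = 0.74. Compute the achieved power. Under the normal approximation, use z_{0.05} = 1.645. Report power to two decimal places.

For two equal groups, power = Φ(d·√(n/2) − z_{α}).
d·√(n/2) = 0.74 × √(11/2) = 0.74 × 2.345 = 1.735.
z_β = 1.735 − 1.645 = 0.090.
Power = Φ(0.090) = 0.536.

power ≈ 0.54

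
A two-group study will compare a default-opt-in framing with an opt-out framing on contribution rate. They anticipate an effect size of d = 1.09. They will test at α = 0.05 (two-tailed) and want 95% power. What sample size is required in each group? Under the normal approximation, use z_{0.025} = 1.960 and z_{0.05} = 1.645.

n = 22 per group

For two independent groups with equal n: n = 2·((z_{α/2} + z_β) / d)².
z_{α/2} + z_β = 1.960 + 1.645 = 3.605.
n = 2 × (3.605 / 1.09)² = 2 × 3.307² = 2 × 10.94 = 21.9.
Round up to the next whole participant.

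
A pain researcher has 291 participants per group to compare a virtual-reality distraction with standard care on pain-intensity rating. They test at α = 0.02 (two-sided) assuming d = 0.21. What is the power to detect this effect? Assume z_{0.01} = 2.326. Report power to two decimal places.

power ≈ 0.58

For two equal groups, power = Φ(d·√(n/2) − z_{α/2}).
d·√(n/2) = 0.21 × √(291/2) = 0.21 × 12.062 = 2.533.
z_β = 2.533 − 2.326 = 0.207.
Power = Φ(0.207) = 0.582.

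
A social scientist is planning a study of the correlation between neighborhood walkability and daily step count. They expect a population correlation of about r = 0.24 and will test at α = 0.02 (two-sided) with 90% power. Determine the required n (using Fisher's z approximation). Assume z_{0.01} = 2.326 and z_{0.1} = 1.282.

n = 221

Fisher's z: C = ½·ln((1+r)/(1−r)) = ½·ln(1.6316) = 0.2448.
n = ((z_{α/2} + z_β)/C)² + 3.
(2.326 + 1.282) / 0.2448 = 3.608 / 0.2448 = 14.739.
n = 14.739² + 3 = 217.23 + 3 = 220.2.
Round up.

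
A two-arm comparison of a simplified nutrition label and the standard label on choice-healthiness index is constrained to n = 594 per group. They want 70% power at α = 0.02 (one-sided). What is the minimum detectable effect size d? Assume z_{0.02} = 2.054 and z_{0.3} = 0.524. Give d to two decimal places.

d_min ≈ 0.15

For two independent groups of n = 594 each: d_min = (z_{α} + z_β)·√(2/n).
z-sum = 2.054 + 0.524 = 2.578.
d_min = 2.578 × √(2/594) = 2.578 × 0.0580 = 0.150.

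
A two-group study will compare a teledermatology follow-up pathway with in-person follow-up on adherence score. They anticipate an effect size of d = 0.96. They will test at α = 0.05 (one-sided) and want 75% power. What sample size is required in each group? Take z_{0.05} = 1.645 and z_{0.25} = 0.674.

For two independent groups with equal n: n = 2·((z_{α} + z_β) / d)².
z_{α} + z_β = 1.645 + 0.674 = 2.319.
n = 2 × (2.319 / 0.96)² = 2 × 2.416² = 2 × 5.84 = 11.7.
Round up to the next whole participant.

n = 12 per group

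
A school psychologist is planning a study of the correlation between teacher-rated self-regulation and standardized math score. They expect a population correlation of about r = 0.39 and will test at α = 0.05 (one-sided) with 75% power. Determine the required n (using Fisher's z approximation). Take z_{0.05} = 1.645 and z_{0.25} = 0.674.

n = 35

Fisher's z: C = ½·ln((1+r)/(1−r)) = ½·ln(2.2787) = 0.4118.
n = ((z_{α} + z_β)/C)² + 3.
(1.645 + 0.674) / 0.4118 = 2.319 / 0.4118 = 5.631.
n = 5.631² + 3 = 31.71 + 3 = 34.7.
Round up.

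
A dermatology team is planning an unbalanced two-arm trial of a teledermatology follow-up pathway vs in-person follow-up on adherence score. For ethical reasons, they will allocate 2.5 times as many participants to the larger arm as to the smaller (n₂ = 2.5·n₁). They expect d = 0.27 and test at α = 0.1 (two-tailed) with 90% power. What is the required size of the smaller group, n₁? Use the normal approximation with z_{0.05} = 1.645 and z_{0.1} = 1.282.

With allocation ratio k = n₂/n₁ = 2.5, Var(x̄₁−x̄₂) = σ²(1/n₁ + 1/(k·n₁)) = σ²·(k+1)/(k·n₁).
So n₁ = (1 + 1/k)·((z_{α/2} + z_β)/d)² = 1.400 × (2.927/0.27)².
n₁ = 1.400 × 117.52 = 164.5.
Round up: n₁ = 165, giving n₂ = ⌈2.5 × 165⌉ = ⌈412.5⌉ = 413.

n₁ = 165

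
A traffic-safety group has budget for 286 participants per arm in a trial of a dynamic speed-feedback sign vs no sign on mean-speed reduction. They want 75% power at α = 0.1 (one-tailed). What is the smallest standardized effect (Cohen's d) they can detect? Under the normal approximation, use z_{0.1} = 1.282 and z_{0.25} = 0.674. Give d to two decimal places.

d_min ≈ 0.16

For two independent groups of n = 286 each: d_min = (z_{α} + z_β)·√(2/n).
z-sum = 1.282 + 0.674 = 1.956.
d_min = 1.956 × √(2/286) = 1.956 × 0.0836 = 0.164.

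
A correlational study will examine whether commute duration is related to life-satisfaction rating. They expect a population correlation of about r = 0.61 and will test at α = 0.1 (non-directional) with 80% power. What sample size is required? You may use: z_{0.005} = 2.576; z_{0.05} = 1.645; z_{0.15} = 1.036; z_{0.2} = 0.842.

n = 16

Fisher's z: C = ½·ln((1+r)/(1−r)) = ½·ln(4.1282) = 0.7089.
n = ((z_{α/2} + z_β)/C)² + 3.
(1.645 + 0.842) / 0.7089 = 2.487 / 0.7089 = 3.508.
n = 3.508² + 3 = 12.31 + 3 = 15.3.
Round up.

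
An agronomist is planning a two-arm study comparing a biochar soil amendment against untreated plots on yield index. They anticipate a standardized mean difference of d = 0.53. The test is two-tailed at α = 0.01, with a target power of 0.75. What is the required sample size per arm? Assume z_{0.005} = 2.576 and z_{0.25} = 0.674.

For two independent groups with equal n: n = 2·((z_{α/2} + z_β) / d)².
z_{α/2} + z_β = 2.576 + 0.674 = 3.250.
n = 2 × (3.250 / 0.53)² = 2 × 6.132² = 2 × 37.60 = 75.2.
Round up to the next whole participant.

n = 76 per group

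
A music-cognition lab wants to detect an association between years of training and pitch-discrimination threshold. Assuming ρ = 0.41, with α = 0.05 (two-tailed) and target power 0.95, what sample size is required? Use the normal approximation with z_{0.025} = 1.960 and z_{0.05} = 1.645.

n = 72

Fisher's z: C = ½·ln((1+r)/(1−r)) = ½·ln(2.3898) = 0.4356.
n = ((z_{α/2} + z_β)/C)² + 3.
(1.960 + 1.645) / 0.4356 = 3.605 / 0.4356 = 8.276.
n = 8.276² + 3 = 68.49 + 3 = 71.5.
Round up.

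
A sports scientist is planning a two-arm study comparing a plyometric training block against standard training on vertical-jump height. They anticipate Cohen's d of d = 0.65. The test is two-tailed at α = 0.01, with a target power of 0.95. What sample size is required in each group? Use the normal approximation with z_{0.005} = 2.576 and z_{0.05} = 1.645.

n = 85 per group

For two independent groups with equal n: n = 2·((z_{α/2} + z_β) / d)².
z_{α/2} + z_β = 2.576 + 1.645 = 4.221.
n = 2 × (4.221 / 0.65)² = 2 × 6.494² = 2 × 42.17 = 84.3.
Round up to the next whole participant.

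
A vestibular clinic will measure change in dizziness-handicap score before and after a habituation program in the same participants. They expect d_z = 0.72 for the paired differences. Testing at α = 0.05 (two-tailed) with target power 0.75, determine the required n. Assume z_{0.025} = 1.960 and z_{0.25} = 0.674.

For a paired (one-sample on differences) test: n = ((z_{α/2} + z_β) / d)².
z_{α/2} + z_β = 1.960 + 0.674 = 2.634.
n = (2.634 / 0.72)² = 3.658² = 13.38.
Round up.

n = 14 pairs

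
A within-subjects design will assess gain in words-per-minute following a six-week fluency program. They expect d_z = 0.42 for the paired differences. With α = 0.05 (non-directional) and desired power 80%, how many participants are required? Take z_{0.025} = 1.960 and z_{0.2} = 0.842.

For a paired (one-sample on differences) test: n = ((z_{α/2} + z_β) / d)².
z_{α/2} + z_β = 1.960 + 0.842 = 2.802.
n = (2.802 / 0.42)² = 6.671² = 44.51.
Round up.

n = 45 pairs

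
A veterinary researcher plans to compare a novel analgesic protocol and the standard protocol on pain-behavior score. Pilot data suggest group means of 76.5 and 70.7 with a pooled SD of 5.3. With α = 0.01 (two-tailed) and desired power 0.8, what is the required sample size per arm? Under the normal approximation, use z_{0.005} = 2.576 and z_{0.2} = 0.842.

Cohen's d = |M₁ − M₂| / SD_pooled = |76.5 − 70.7| / 5.3 = 5.8 / 5.3 = 1.094.
For two independent groups with equal n: n = 2·((z_{α/2} + z_β) / d)².
z_{α/2} + z_β = 2.576 + 0.842 = 3.418.
n = 2 × (3.418 / 1.094)² = 2 × 3.124² = 2 × 9.76 = 19.5.
Round up to the next whole participant.

n = 20 per group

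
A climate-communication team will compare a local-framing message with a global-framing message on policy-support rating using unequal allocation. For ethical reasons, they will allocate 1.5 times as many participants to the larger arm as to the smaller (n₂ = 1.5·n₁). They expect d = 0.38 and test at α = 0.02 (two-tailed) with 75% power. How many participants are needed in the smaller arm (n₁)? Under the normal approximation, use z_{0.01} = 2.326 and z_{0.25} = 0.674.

n₁ = 104

With allocation ratio k = n₂/n₁ = 1.5, Var(x̄₁−x̄₂) = σ²(1/n₁ + 1/(k·n₁)) = σ²·(k+1)/(k·n₁).
So n₁ = (1 + 1/k)·((z_{α/2} + z_β)/d)² = 1.667 × (3.000/0.38)².
n₁ = 1.667 × 62.33 = 103.9.
Round up: n₁ = 104, giving n₂ = 1.5 × 104 = 156.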